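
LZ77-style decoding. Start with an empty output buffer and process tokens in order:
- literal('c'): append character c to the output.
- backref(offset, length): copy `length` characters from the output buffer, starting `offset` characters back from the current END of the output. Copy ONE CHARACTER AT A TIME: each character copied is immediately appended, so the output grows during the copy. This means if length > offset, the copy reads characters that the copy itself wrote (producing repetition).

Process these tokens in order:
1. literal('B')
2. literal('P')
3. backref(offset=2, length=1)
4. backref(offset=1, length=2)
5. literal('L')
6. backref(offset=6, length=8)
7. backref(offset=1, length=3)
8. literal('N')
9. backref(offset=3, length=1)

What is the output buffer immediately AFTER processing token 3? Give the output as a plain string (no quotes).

Token 1: literal('B'). Output: "B"
Token 2: literal('P'). Output: "BP"
Token 3: backref(off=2, len=1). Copied 'B' from pos 0. Output: "BPB"

Answer: BPB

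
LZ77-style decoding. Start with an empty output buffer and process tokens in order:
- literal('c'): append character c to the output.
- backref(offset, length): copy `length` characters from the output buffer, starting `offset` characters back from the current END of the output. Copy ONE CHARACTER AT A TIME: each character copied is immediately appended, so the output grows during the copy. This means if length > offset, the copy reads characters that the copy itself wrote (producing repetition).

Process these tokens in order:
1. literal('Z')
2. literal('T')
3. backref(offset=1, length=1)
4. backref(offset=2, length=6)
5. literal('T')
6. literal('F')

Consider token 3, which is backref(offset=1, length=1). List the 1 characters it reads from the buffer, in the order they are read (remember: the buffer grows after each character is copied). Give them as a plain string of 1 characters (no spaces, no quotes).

Answer: T

Derivation:
Token 1: literal('Z'). Output: "Z"
Token 2: literal('T'). Output: "ZT"
Token 3: backref(off=1, len=1). Buffer before: "ZT" (len 2)
  byte 1: read out[1]='T', append. Buffer now: "ZTT"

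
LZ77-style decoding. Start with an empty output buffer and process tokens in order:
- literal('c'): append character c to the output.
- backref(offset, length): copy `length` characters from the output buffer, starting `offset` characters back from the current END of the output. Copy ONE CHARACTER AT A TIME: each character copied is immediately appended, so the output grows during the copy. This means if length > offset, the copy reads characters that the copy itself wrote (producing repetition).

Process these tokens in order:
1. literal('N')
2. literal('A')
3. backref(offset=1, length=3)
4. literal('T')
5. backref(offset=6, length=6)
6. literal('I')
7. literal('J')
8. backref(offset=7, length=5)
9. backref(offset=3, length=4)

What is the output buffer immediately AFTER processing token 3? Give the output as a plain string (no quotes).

Answer: NAAAA

Derivation:
Token 1: literal('N'). Output: "N"
Token 2: literal('A'). Output: "NA"
Token 3: backref(off=1, len=3) (overlapping!). Copied 'AAA' from pos 1. Output: "NAAAA"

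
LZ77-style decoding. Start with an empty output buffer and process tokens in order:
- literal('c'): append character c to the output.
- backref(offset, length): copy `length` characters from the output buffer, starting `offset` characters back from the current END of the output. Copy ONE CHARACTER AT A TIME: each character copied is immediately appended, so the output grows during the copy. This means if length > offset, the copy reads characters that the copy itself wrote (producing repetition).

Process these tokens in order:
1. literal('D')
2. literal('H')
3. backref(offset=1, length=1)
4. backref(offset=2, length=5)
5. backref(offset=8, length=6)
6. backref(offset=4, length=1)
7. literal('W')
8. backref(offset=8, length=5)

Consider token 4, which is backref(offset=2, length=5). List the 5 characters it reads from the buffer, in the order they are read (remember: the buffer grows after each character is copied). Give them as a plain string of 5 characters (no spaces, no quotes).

Answer: HHHHH

Derivation:
Token 1: literal('D'). Output: "D"
Token 2: literal('H'). Output: "DH"
Token 3: backref(off=1, len=1). Copied 'H' from pos 1. Output: "DHH"
Token 4: backref(off=2, len=5). Buffer before: "DHH" (len 3)
  byte 1: read out[1]='H', append. Buffer now: "DHHH"
  byte 2: read out[2]='H', append. Buffer now: "DHHHH"
  byte 3: read out[3]='H', append. Buffer now: "DHHHHH"
  byte 4: read out[4]='H', append. Buffer now: "DHHHHHH"
  byte 5: read out[5]='H', append. Buffer now: "DHHHHHHH"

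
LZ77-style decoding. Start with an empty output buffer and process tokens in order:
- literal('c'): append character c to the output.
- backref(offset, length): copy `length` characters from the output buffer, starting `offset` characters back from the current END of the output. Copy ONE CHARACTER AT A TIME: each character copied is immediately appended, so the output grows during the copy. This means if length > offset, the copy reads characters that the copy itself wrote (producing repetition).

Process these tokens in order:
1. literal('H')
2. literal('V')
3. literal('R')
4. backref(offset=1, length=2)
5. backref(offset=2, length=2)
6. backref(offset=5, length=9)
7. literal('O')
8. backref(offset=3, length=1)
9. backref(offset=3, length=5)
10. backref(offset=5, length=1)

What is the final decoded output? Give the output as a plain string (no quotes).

Answer: HVRRRRRRRRRRRRRRORRORROR

Derivation:
Token 1: literal('H'). Output: "H"
Token 2: literal('V'). Output: "HV"
Token 3: literal('R'). Output: "HVR"
Token 4: backref(off=1, len=2) (overlapping!). Copied 'RR' from pos 2. Output: "HVRRR"
Token 5: backref(off=2, len=2). Copied 'RR' from pos 3. Output: "HVRRRRR"
Token 6: backref(off=5, len=9) (overlapping!). Copied 'RRRRRRRRR' from pos 2. Output: "HVRRRRRRRRRRRRRR"
Token 7: literal('O'). Output: "HVRRRRRRRRRRRRRRO"
Token 8: backref(off=3, len=1). Copied 'R' from pos 14. Output: "HVRRRRRRRRRRRRRROR"
Token 9: backref(off=3, len=5) (overlapping!). Copied 'RORRO' from pos 15. Output: "HVRRRRRRRRRRRRRRORRORRO"
Token 10: backref(off=5, len=1). Copied 'R' from pos 18. Output: "HVRRRRRRRRRRRRRRORRORROR"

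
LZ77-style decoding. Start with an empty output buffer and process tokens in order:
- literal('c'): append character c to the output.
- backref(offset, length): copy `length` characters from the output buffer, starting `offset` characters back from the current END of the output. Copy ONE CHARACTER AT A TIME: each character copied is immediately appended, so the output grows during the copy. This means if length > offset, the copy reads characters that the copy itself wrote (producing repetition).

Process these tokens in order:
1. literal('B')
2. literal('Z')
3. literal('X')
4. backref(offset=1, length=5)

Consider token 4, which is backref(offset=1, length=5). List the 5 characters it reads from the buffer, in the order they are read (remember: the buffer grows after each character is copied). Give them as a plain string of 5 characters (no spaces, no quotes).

Answer: XXXXX

Derivation:
Token 1: literal('B'). Output: "B"
Token 2: literal('Z'). Output: "BZ"
Token 3: literal('X'). Output: "BZX"
Token 4: backref(off=1, len=5). Buffer before: "BZX" (len 3)
  byte 1: read out[2]='X', append. Buffer now: "BZXX"
  byte 2: read out[3]='X', append. Buffer now: "BZXXX"
  byte 3: read out[4]='X', append. Buffer now: "BZXXXX"
  byte 4: read out[5]='X', append. Buffer now: "BZXXXXX"
  byte 5: read out[6]='X', append. Buffer now: "BZXXXXXX"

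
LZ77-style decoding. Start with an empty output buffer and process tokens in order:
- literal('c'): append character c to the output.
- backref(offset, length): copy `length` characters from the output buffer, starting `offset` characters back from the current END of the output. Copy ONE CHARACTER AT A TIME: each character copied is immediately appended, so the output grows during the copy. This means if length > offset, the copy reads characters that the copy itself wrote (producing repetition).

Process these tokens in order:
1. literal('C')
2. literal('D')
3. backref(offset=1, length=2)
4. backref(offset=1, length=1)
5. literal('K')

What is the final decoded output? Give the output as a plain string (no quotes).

Answer: CDDDDK

Derivation:
Token 1: literal('C'). Output: "C"
Token 2: literal('D'). Output: "CD"
Token 3: backref(off=1, len=2) (overlapping!). Copied 'DD' from pos 1. Output: "CDDD"
Token 4: backref(off=1, len=1). Copied 'D' from pos 3. Output: "CDDDD"
Token 5: literal('K'). Output: "CDDDDK"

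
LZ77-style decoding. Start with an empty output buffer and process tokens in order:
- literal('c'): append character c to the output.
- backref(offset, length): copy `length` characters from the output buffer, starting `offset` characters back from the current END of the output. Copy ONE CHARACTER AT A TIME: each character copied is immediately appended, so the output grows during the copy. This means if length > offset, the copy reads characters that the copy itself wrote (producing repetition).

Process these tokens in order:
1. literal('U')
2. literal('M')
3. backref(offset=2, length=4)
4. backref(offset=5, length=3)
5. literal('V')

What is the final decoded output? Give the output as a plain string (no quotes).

Answer: UMUMUMMUMV

Derivation:
Token 1: literal('U'). Output: "U"
Token 2: literal('M'). Output: "UM"
Token 3: backref(off=2, len=4) (overlapping!). Copied 'UMUM' from pos 0. Output: "UMUMUM"
Token 4: backref(off=5, len=3). Copied 'MUM' from pos 1. Output: "UMUMUMMUM"
Token 5: literal('V'). Output: "UMUMUMMUMV"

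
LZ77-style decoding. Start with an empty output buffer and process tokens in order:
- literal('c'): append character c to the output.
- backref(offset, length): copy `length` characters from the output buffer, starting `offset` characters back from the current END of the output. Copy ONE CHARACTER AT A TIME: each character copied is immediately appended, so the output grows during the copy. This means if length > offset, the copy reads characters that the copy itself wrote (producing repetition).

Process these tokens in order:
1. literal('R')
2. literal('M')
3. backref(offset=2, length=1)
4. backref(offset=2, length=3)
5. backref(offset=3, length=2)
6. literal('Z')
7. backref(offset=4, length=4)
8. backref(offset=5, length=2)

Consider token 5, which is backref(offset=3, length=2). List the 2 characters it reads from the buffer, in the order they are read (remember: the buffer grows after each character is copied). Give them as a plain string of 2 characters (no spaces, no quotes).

Answer: MR

Derivation:
Token 1: literal('R'). Output: "R"
Token 2: literal('M'). Output: "RM"
Token 3: backref(off=2, len=1). Copied 'R' from pos 0. Output: "RMR"
Token 4: backref(off=2, len=3) (overlapping!). Copied 'MRM' from pos 1. Output: "RMRMRM"
Token 5: backref(off=3, len=2). Buffer before: "RMRMRM" (len 6)
  byte 1: read out[3]='M', append. Buffer now: "RMRMRMM"
  byte 2: read out[4]='R', append. Buffer now: "RMRMRMMR"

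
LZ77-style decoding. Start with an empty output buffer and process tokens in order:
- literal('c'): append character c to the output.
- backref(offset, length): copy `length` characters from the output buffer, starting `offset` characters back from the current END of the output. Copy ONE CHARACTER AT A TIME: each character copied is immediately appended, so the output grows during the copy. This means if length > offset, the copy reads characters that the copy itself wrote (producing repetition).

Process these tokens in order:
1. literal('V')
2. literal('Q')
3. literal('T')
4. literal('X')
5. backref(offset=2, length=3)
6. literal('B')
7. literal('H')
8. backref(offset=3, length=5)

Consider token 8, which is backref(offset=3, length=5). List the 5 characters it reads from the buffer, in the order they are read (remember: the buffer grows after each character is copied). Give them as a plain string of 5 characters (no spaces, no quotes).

Token 1: literal('V'). Output: "V"
Token 2: literal('Q'). Output: "VQ"
Token 3: literal('T'). Output: "VQT"
Token 4: literal('X'). Output: "VQTX"
Token 5: backref(off=2, len=3) (overlapping!). Copied 'TXT' from pos 2. Output: "VQTXTXT"
Token 6: literal('B'). Output: "VQTXTXTB"
Token 7: literal('H'). Output: "VQTXTXTBH"
Token 8: backref(off=3, len=5). Buffer before: "VQTXTXTBH" (len 9)
  byte 1: read out[6]='T', append. Buffer now: "VQTXTXTBHT"
  byte 2: read out[7]='B', append. Buffer now: "VQTXTXTBHTB"
  byte 3: read out[8]='H', append. Buffer now: "VQTXTXTBHTBH"
  byte 4: read out[9]='T', append. Buffer now: "VQTXTXTBHTBHT"
  byte 5: read out[10]='B', append. Buffer now: "VQTXTXTBHTBHTB"

Answer: TBHTB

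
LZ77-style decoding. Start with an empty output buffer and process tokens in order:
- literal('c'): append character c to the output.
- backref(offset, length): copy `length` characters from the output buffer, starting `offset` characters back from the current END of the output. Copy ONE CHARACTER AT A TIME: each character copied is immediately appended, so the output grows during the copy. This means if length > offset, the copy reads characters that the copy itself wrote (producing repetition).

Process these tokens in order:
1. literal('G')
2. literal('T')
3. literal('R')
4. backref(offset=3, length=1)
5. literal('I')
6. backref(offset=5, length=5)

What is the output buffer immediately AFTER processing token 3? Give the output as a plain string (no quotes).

Answer: GTR

Derivation:
Token 1: literal('G'). Output: "G"
Token 2: literal('T'). Output: "GT"
Token 3: literal('R'). Output: "GTR"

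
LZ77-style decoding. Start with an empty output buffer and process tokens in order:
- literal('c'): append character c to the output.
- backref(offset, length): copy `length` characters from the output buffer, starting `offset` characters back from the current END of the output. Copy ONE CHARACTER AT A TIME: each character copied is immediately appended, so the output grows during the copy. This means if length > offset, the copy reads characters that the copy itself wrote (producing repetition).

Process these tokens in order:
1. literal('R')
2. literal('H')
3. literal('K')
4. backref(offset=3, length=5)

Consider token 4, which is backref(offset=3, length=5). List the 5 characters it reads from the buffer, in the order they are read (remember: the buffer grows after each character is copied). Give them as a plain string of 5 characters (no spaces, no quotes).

Token 1: literal('R'). Output: "R"
Token 2: literal('H'). Output: "RH"
Token 3: literal('K'). Output: "RHK"
Token 4: backref(off=3, len=5). Buffer before: "RHK" (len 3)
  byte 1: read out[0]='R', append. Buffer now: "RHKR"
  byte 2: read out[1]='H', append. Buffer now: "RHKRH"
  byte 3: read out[2]='K', append. Buffer now: "RHKRHK"
  byte 4: read out[3]='R', append. Buffer now: "RHKRHKR"
  byte 5: read out[4]='H', append. Buffer now: "RHKRHKRH"

Answer: RHKRH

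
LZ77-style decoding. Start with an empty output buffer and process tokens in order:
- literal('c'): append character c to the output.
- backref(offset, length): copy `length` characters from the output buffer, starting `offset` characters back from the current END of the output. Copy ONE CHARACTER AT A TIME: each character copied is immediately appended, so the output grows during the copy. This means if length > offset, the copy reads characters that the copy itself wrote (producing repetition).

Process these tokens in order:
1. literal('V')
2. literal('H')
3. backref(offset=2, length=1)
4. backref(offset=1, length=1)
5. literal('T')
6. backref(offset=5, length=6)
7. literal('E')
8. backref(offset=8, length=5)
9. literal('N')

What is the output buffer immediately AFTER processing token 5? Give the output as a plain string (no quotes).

Token 1: literal('V'). Output: "V"
Token 2: literal('H'). Output: "VH"
Token 3: backref(off=2, len=1). Copied 'V' from pos 0. Output: "VHV"
Token 4: backref(off=1, len=1). Copied 'V' from pos 2. Output: "VHVV"
Token 5: literal('T'). Output: "VHVVT"

Answer: VHVVT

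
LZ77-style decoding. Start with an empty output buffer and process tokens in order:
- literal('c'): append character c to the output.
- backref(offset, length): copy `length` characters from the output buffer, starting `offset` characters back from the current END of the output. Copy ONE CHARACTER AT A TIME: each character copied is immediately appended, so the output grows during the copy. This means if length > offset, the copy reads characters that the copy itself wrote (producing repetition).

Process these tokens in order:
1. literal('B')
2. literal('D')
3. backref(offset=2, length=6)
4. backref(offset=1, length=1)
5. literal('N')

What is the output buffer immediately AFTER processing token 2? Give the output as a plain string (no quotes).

Answer: BD

Derivation:
Token 1: literal('B'). Output: "B"
Token 2: literal('D'). Output: "BD"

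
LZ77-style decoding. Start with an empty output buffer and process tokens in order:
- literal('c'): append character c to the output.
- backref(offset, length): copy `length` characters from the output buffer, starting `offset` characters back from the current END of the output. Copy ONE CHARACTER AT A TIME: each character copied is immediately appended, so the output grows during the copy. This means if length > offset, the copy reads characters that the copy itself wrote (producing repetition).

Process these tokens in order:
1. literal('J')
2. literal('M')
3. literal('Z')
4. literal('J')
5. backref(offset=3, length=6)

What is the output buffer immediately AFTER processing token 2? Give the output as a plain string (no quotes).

Answer: JM

Derivation:
Token 1: literal('J'). Output: "J"
Token 2: literal('M'). Output: "JM"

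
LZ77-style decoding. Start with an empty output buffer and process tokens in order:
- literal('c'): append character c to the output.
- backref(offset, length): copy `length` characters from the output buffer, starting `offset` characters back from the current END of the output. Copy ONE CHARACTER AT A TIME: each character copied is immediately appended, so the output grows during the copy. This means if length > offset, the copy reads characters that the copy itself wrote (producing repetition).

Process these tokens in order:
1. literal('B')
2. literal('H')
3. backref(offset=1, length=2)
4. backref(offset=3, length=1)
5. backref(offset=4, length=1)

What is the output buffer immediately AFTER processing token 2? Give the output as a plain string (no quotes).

Answer: BH

Derivation:
Token 1: literal('B'). Output: "B"
Token 2: literal('H'). Output: "BH"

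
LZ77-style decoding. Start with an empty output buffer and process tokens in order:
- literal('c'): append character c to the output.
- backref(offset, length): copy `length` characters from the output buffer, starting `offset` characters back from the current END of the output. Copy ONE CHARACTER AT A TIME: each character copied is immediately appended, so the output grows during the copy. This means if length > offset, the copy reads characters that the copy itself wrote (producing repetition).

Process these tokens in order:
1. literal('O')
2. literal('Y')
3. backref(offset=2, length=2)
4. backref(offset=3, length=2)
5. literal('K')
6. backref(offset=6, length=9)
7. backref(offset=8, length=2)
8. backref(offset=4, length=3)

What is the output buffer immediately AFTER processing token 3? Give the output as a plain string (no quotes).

Answer: OYOY

Derivation:
Token 1: literal('O'). Output: "O"
Token 2: literal('Y'). Output: "OY"
Token 3: backref(off=2, len=2). Copied 'OY' from pos 0. Output: "OYOY"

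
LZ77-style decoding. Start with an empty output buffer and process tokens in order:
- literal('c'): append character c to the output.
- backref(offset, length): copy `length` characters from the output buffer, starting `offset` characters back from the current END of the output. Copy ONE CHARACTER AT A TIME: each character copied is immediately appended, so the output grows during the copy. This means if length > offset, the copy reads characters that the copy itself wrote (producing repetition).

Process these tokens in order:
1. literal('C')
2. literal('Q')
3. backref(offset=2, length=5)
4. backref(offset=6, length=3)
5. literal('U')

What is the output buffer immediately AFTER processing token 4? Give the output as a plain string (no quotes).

Answer: CQCQCQCQCQ

Derivation:
Token 1: literal('C'). Output: "C"
Token 2: literal('Q'). Output: "CQ"
Token 3: backref(off=2, len=5) (overlapping!). Copied 'CQCQC' from pos 0. Output: "CQCQCQC"
Token 4: backref(off=6, len=3). Copied 'QCQ' from pos 1. Output: "CQCQCQCQCQ"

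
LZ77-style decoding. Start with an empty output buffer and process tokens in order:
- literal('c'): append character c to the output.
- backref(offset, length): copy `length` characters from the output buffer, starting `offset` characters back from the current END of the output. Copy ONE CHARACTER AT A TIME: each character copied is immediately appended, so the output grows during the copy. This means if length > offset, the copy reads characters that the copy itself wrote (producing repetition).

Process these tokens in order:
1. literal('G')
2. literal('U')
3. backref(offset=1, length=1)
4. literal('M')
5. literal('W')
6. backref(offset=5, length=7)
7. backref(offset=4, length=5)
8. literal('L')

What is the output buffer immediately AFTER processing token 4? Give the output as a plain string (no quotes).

Answer: GUUM

Derivation:
Token 1: literal('G'). Output: "G"
Token 2: literal('U'). Output: "GU"
Token 3: backref(off=1, len=1). Copied 'U' from pos 1. Output: "GUU"
Token 4: literal('M'). Output: "GUUM"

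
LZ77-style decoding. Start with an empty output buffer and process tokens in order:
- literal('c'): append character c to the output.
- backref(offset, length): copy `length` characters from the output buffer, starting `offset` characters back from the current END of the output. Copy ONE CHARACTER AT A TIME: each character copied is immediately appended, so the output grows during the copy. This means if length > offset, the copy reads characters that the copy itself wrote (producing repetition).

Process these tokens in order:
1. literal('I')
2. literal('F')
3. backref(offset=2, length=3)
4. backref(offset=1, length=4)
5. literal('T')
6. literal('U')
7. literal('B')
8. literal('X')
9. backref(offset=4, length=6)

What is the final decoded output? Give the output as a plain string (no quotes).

Answer: IFIFIIIIITUBXTUBXTU

Derivation:
Token 1: literal('I'). Output: "I"
Token 2: literal('F'). Output: "IF"
Token 3: backref(off=2, len=3) (overlapping!). Copied 'IFI' from pos 0. Output: "IFIFI"
Token 4: backref(off=1, len=4) (overlapping!). Copied 'IIII' from pos 4. Output: "IFIFIIIII"
Token 5: literal('T'). Output: "IFIFIIIIIT"
Token 6: literal('U'). Output: "IFIFIIIIITU"
Token 7: literal('B'). Output: "IFIFIIIIITUB"
Token 8: literal('X'). Output: "IFIFIIIIITUBX"
Token 9: backref(off=4, len=6) (overlapping!). Copied 'TUBXTU' from pos 9. Output: "IFIFIIIIITUBXTUBXTU"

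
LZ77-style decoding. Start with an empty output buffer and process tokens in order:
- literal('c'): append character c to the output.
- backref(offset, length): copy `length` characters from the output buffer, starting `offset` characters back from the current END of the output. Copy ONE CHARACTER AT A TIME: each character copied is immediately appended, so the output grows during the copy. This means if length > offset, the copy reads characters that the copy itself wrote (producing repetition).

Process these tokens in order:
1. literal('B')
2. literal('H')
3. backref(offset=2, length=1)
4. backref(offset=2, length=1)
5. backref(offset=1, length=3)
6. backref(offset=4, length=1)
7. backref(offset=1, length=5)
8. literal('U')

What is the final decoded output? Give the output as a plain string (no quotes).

Token 1: literal('B'). Output: "B"
Token 2: literal('H'). Output: "BH"
Token 3: backref(off=2, len=1). Copied 'B' from pos 0. Output: "BHB"
Token 4: backref(off=2, len=1). Copied 'H' from pos 1. Output: "BHBH"
Token 5: backref(off=1, len=3) (overlapping!). Copied 'HHH' from pos 3. Output: "BHBHHHH"
Token 6: backref(off=4, len=1). Copied 'H' from pos 3. Output: "BHBHHHHH"
Token 7: backref(off=1, len=5) (overlapping!). Copied 'HHHHH' from pos 7. Output: "BHBHHHHHHHHHH"
Token 8: literal('U'). Output: "BHBHHHHHHHHHHU"

Answer: BHBHHHHHHHHHHU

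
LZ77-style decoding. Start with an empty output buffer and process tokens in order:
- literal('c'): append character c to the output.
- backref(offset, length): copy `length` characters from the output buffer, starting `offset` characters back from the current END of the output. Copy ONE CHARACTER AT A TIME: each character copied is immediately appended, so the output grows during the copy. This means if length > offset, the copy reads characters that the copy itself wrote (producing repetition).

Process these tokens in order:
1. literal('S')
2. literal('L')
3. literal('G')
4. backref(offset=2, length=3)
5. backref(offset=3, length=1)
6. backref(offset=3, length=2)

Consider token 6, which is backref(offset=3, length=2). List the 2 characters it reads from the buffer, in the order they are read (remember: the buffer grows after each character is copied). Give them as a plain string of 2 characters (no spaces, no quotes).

Answer: GL

Derivation:
Token 1: literal('S'). Output: "S"
Token 2: literal('L'). Output: "SL"
Token 3: literal('G'). Output: "SLG"
Token 4: backref(off=2, len=3) (overlapping!). Copied 'LGL' from pos 1. Output: "SLGLGL"
Token 5: backref(off=3, len=1). Copied 'L' from pos 3. Output: "SLGLGLL"
Token 6: backref(off=3, len=2). Buffer before: "SLGLGLL" (len 7)
  byte 1: read out[4]='G', append. Buffer now: "SLGLGLLG"
  byte 2: read out[5]='L', append. Buffer now: "SLGLGLLGL"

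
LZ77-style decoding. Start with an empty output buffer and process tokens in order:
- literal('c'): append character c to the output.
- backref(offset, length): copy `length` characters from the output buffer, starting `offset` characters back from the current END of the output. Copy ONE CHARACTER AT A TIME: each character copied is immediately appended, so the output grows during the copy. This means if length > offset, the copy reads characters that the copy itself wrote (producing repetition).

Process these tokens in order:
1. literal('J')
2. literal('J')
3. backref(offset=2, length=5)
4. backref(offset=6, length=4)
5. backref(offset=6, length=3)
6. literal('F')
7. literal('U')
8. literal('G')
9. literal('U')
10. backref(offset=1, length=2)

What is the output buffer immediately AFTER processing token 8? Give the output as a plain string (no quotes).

Answer: JJJJJJJJJJJJJJFUG

Derivation:
Token 1: literal('J'). Output: "J"
Token 2: literal('J'). Output: "JJ"
Token 3: backref(off=2, len=5) (overlapping!). Copied 'JJJJJ' from pos 0. Output: "JJJJJJJ"
Token 4: backref(off=6, len=4). Copied 'JJJJ' from pos 1. Output: "JJJJJJJJJJJ"
Token 5: backref(off=6, len=3). Copied 'JJJ' from pos 5. Output: "JJJJJJJJJJJJJJ"
Token 6: literal('F'). Output: "JJJJJJJJJJJJJJF"
Token 7: literal('U'). Output: "JJJJJJJJJJJJJJFU"
Token 8: literal('G'). Output: "JJJJJJJJJJJJJJFUG"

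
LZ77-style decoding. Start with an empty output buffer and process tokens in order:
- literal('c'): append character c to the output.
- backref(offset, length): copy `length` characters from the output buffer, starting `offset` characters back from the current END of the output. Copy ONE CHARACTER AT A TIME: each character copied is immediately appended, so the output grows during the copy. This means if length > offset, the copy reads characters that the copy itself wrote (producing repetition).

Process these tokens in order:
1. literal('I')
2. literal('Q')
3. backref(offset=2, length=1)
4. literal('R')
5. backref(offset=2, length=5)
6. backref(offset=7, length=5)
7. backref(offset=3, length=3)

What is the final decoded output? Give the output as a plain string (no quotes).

Token 1: literal('I'). Output: "I"
Token 2: literal('Q'). Output: "IQ"
Token 3: backref(off=2, len=1). Copied 'I' from pos 0. Output: "IQI"
Token 4: literal('R'). Output: "IQIR"
Token 5: backref(off=2, len=5) (overlapping!). Copied 'IRIRI' from pos 2. Output: "IQIRIRIRI"
Token 6: backref(off=7, len=5). Copied 'IRIRI' from pos 2. Output: "IQIRIRIRIIRIRI"
Token 7: backref(off=3, len=3). Copied 'IRI' from pos 11. Output: "IQIRIRIRIIRIRIIRI"

Answer: IQIRIRIRIIRIRIIRI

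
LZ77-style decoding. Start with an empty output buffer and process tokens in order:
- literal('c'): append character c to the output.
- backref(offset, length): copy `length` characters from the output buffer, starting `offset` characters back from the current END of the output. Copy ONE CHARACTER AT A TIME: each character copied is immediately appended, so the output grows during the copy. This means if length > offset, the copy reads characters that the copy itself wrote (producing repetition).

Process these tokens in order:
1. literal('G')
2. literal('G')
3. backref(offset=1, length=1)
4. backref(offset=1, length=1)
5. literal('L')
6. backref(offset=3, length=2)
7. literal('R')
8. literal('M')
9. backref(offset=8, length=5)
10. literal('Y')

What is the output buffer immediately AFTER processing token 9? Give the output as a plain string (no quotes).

Answer: GGGGLGGRMGGGLG

Derivation:
Token 1: literal('G'). Output: "G"
Token 2: literal('G'). Output: "GG"
Token 3: backref(off=1, len=1). Copied 'G' from pos 1. Output: "GGG"
Token 4: backref(off=1, len=1). Copied 'G' from pos 2. Output: "GGGG"
Token 5: literal('L'). Output: "GGGGL"
Token 6: backref(off=3, len=2). Copied 'GG' from pos 2. Output: "GGGGLGG"
Token 7: literal('R'). Output: "GGGGLGGR"
Token 8: literal('M'). Output: "GGGGLGGRM"
Token 9: backref(off=8, len=5). Copied 'GGGLG' from pos 1. Output: "GGGGLGGRMGGGLG"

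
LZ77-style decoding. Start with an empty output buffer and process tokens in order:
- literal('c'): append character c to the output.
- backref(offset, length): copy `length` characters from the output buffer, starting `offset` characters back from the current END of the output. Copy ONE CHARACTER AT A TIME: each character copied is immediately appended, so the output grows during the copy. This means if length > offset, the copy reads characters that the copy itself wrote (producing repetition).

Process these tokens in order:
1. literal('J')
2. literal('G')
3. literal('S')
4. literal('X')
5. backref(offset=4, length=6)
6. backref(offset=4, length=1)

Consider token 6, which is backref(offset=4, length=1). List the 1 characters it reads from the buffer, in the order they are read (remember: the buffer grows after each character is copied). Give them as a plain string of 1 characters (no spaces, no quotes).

Token 1: literal('J'). Output: "J"
Token 2: literal('G'). Output: "JG"
Token 3: literal('S'). Output: "JGS"
Token 4: literal('X'). Output: "JGSX"
Token 5: backref(off=4, len=6) (overlapping!). Copied 'JGSXJG' from pos 0. Output: "JGSXJGSXJG"
Token 6: backref(off=4, len=1). Buffer before: "JGSXJGSXJG" (len 10)
  byte 1: read out[6]='S', append. Buffer now: "JGSXJGSXJGS"

Answer: S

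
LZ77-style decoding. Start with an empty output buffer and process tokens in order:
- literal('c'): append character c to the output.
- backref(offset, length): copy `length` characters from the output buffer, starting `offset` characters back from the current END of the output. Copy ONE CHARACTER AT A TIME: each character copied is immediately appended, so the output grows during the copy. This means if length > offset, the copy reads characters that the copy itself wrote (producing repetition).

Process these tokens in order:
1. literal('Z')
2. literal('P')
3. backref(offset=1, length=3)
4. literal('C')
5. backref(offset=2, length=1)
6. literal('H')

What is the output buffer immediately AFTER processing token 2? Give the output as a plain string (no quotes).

Answer: ZP

Derivation:
Token 1: literal('Z'). Output: "Z"
Token 2: literal('P'). Output: "ZP"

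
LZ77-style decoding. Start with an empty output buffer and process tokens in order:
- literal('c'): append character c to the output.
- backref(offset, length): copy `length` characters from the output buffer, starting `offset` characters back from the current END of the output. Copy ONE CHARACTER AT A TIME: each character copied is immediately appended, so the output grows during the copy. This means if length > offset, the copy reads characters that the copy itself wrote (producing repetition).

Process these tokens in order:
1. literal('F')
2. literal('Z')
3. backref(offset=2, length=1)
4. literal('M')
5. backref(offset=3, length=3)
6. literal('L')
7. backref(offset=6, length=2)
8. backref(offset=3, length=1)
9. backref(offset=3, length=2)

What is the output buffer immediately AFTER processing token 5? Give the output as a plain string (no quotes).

Answer: FZFMZFM

Derivation:
Token 1: literal('F'). Output: "F"
Token 2: literal('Z'). Output: "FZ"
Token 3: backref(off=2, len=1). Copied 'F' from pos 0. Output: "FZF"
Token 4: literal('M'). Output: "FZFM"
Token 5: backref(off=3, len=3). Copied 'ZFM' from pos 1. Output: "FZFMZFM"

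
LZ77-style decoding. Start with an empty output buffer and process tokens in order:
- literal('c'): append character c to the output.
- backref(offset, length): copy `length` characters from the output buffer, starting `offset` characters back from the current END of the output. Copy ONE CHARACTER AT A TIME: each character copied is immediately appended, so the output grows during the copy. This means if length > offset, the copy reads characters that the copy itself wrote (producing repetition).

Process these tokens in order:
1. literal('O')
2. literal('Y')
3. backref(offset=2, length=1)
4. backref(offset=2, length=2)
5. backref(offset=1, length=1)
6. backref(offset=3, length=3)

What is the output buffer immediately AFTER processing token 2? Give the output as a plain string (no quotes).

Token 1: literal('O'). Output: "O"
Token 2: literal('Y'). Output: "OY"

Answer: OY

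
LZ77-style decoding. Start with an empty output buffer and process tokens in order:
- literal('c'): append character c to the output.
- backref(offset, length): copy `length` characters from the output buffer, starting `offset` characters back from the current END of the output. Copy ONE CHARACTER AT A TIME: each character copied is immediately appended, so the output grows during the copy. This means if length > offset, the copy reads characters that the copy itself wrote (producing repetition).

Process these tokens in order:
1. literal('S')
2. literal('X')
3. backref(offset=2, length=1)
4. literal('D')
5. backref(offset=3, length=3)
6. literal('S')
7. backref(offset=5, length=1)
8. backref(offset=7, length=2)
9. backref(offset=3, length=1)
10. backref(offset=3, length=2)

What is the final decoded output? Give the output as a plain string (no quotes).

Answer: SXSDXSDSDSDDSD

Derivation:
Token 1: literal('S'). Output: "S"
Token 2: literal('X'). Output: "SX"
Token 3: backref(off=2, len=1). Copied 'S' from pos 0. Output: "SXS"
Token 4: literal('D'). Output: "SXSD"
Token 5: backref(off=3, len=3). Copied 'XSD' from pos 1. Output: "SXSDXSD"
Token 6: literal('S'). Output: "SXSDXSDS"
Token 7: backref(off=5, len=1). Copied 'D' from pos 3. Output: "SXSDXSDSD"
Token 8: backref(off=7, len=2). Copied 'SD' from pos 2. Output: "SXSDXSDSDSD"
Token 9: backref(off=3, len=1). Copied 'D' from pos 8. Output: "SXSDXSDSDSDD"
Token 10: backref(off=3, len=2). Copied 'SD' from pos 9. Output: "SXSDXSDSDSDDSD"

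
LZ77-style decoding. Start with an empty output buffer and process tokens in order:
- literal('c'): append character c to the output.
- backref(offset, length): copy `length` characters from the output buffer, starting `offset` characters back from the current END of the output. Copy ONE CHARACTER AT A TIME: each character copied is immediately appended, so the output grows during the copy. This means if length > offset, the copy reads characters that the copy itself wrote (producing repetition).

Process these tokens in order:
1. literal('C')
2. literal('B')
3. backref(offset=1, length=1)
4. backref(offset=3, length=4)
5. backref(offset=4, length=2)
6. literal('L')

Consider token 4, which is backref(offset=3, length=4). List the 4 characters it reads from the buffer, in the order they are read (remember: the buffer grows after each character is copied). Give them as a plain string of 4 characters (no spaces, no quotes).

Token 1: literal('C'). Output: "C"
Token 2: literal('B'). Output: "CB"
Token 3: backref(off=1, len=1). Copied 'B' from pos 1. Output: "CBB"
Token 4: backref(off=3, len=4). Buffer before: "CBB" (len 3)
  byte 1: read out[0]='C', append. Buffer now: "CBBC"
  byte 2: read out[1]='B', append. Buffer now: "CBBCB"
  byte 3: read out[2]='B', append. Buffer now: "CBBCBB"
  byte 4: read out[3]='C', append. Buffer now: "CBBCBBC"

Answer: CBBC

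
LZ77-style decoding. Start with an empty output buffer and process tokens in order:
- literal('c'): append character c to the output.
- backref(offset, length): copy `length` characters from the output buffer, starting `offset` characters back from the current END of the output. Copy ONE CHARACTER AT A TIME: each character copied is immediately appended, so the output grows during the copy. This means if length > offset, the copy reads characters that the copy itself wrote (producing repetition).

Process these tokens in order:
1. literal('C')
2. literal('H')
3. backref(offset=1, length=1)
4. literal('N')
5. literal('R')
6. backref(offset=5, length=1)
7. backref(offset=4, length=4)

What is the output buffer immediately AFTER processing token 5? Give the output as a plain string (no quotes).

Answer: CHHNR

Derivation:
Token 1: literal('C'). Output: "C"
Token 2: literal('H'). Output: "CH"
Token 3: backref(off=1, len=1). Copied 'H' from pos 1. Output: "CHH"
Token 4: literal('N'). Output: "CHHN"
Token 5: literal('R'). Output: "CHHNR"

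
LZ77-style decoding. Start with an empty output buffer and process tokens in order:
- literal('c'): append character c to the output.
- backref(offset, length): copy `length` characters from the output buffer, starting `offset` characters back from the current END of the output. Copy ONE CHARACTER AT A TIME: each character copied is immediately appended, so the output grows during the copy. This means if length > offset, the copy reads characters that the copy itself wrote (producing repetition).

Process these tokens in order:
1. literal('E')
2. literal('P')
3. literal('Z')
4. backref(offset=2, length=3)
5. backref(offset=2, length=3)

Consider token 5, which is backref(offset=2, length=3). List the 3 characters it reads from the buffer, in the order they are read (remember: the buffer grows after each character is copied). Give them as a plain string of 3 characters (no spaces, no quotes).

Token 1: literal('E'). Output: "E"
Token 2: literal('P'). Output: "EP"
Token 3: literal('Z'). Output: "EPZ"
Token 4: backref(off=2, len=3) (overlapping!). Copied 'PZP' from pos 1. Output: "EPZPZP"
Token 5: backref(off=2, len=3). Buffer before: "EPZPZP" (len 6)
  byte 1: read out[4]='Z', append. Buffer now: "EPZPZPZ"
  byte 2: read out[5]='P', append. Buffer now: "EPZPZPZP"
  byte 3: read out[6]='Z', append. Buffer now: "EPZPZPZPZ"

Answer: ZPZ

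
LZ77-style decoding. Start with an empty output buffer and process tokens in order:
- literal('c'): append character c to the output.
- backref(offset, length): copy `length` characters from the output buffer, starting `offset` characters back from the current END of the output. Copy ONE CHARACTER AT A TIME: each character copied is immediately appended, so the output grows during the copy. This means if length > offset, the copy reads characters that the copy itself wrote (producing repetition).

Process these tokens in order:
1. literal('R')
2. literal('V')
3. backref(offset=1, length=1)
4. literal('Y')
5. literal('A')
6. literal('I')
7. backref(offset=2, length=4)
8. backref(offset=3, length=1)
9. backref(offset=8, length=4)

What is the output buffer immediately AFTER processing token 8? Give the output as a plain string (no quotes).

Token 1: literal('R'). Output: "R"
Token 2: literal('V'). Output: "RV"
Token 3: backref(off=1, len=1). Copied 'V' from pos 1. Output: "RVV"
Token 4: literal('Y'). Output: "RVVY"
Token 5: literal('A'). Output: "RVVYA"
Token 6: literal('I'). Output: "RVVYAI"
Token 7: backref(off=2, len=4) (overlapping!). Copied 'AIAI' from pos 4. Output: "RVVYAIAIAI"
Token 8: backref(off=3, len=1). Copied 'I' from pos 7. Output: "RVVYAIAIAII"

Answer: RVVYAIAIAII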